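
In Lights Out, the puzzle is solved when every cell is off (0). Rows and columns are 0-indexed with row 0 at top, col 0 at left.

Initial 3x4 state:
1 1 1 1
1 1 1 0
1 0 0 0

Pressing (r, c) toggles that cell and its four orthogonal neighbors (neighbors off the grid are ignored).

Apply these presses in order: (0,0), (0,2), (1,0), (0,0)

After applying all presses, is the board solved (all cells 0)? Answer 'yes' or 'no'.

Answer: yes

Derivation:
After press 1 at (0,0):
0 0 1 1
0 1 1 0
1 0 0 0

After press 2 at (0,2):
0 1 0 0
0 1 0 0
1 0 0 0

After press 3 at (1,0):
1 1 0 0
1 0 0 0
0 0 0 0

After press 4 at (0,0):
0 0 0 0
0 0 0 0
0 0 0 0

Lights still on: 0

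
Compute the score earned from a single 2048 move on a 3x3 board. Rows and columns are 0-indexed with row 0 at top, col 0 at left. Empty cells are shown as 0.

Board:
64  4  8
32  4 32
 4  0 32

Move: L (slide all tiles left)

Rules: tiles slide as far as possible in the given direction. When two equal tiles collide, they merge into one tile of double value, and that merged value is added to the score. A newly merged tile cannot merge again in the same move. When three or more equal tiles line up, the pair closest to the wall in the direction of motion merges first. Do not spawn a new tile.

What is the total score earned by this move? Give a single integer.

Slide left:
row 0: [64, 4, 8] -> [64, 4, 8]  score +0 (running 0)
row 1: [32, 4, 32] -> [32, 4, 32]  score +0 (running 0)
row 2: [4, 0, 32] -> [4, 32, 0]  score +0 (running 0)
Board after move:
64  4  8
32  4 32
 4 32  0

Answer: 0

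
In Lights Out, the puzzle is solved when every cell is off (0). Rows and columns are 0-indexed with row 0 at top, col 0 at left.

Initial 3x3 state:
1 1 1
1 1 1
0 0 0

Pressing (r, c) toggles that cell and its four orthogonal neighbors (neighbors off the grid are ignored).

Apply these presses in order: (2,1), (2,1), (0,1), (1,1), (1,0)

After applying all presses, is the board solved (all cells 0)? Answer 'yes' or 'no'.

Answer: no

Derivation:
After press 1 at (2,1):
1 1 1
1 0 1
1 1 1

After press 2 at (2,1):
1 1 1
1 1 1
0 0 0

After press 3 at (0,1):
0 0 0
1 0 1
0 0 0

After press 4 at (1,1):
0 1 0
0 1 0
0 1 0

After press 5 at (1,0):
1 1 0
1 0 0
1 1 0

Lights still on: 5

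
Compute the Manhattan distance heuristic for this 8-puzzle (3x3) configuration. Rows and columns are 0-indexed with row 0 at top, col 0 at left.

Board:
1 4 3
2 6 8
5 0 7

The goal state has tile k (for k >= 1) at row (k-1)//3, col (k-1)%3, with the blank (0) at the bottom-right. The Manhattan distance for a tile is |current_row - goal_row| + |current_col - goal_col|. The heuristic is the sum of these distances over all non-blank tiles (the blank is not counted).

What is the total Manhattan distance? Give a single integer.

Answer: 11

Derivation:
Tile 1: at (0,0), goal (0,0), distance |0-0|+|0-0| = 0
Tile 4: at (0,1), goal (1,0), distance |0-1|+|1-0| = 2
Tile 3: at (0,2), goal (0,2), distance |0-0|+|2-2| = 0
Tile 2: at (1,0), goal (0,1), distance |1-0|+|0-1| = 2
Tile 6: at (1,1), goal (1,2), distance |1-1|+|1-2| = 1
Tile 8: at (1,2), goal (2,1), distance |1-2|+|2-1| = 2
Tile 5: at (2,0), goal (1,1), distance |2-1|+|0-1| = 2
Tile 7: at (2,2), goal (2,0), distance |2-2|+|2-0| = 2
Sum: 0 + 2 + 0 + 2 + 1 + 2 + 2 + 2 = 11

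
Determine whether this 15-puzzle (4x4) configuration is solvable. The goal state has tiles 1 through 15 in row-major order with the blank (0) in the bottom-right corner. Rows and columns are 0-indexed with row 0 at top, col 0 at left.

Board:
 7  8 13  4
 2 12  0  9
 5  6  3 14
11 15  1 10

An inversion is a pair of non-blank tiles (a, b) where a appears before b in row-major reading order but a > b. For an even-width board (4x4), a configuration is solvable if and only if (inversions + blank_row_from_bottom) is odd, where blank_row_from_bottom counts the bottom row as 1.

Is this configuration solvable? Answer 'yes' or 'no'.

Inversions: 49
Blank is in row 1 (0-indexed from top), which is row 3 counting from the bottom (bottom = 1).
49 + 3 = 52, which is even, so the puzzle is not solvable.

Answer: no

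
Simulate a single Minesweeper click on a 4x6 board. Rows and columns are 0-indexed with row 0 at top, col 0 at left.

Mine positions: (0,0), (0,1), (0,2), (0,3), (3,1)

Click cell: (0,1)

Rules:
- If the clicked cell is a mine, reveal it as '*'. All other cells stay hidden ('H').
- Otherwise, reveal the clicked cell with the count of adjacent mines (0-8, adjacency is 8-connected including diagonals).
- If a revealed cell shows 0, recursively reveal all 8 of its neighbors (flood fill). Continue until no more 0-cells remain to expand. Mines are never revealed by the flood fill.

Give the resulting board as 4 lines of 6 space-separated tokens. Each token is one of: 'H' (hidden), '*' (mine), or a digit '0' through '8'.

H * H H H H
H H H H H H
H H H H H H
H H H H H H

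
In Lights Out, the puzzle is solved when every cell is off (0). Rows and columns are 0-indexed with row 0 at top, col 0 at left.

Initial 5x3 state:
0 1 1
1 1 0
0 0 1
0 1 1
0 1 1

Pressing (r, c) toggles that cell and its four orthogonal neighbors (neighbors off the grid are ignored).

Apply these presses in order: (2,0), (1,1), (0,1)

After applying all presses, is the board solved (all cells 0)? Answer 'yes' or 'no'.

Answer: no

Derivation:
After press 1 at (2,0):
0 1 1
0 1 0
1 1 1
1 1 1
0 1 1

After press 2 at (1,1):
0 0 1
1 0 1
1 0 1
1 1 1
0 1 1

After press 3 at (0,1):
1 1 0
1 1 1
1 0 1
1 1 1
0 1 1

Lights still on: 12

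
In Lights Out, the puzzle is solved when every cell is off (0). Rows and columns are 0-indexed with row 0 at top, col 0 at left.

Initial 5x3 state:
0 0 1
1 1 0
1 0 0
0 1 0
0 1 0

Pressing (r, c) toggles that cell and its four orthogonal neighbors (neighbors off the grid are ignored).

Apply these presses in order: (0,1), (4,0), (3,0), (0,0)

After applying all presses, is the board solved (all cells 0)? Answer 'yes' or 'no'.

Answer: yes

Derivation:
After press 1 at (0,1):
1 1 0
1 0 0
1 0 0
0 1 0
0 1 0

After press 2 at (4,0):
1 1 0
1 0 0
1 0 0
1 1 0
1 0 0

After press 3 at (3,0):
1 1 0
1 0 0
0 0 0
0 0 0
0 0 0

After press 4 at (0,0):
0 0 0
0 0 0
0 0 0
0 0 0
0 0 0

Lights still on: 0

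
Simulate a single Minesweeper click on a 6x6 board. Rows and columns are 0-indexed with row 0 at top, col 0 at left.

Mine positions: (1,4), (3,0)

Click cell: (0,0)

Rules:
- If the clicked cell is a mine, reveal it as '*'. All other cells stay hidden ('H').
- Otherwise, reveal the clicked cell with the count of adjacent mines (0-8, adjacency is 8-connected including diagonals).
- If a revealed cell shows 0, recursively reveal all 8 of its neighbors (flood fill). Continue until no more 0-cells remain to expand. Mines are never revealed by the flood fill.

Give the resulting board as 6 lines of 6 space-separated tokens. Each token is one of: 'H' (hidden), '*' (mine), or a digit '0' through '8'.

0 0 0 1 H H
0 0 0 1 H H
1 1 0 1 1 1
H 1 0 0 0 0
1 1 0 0 0 0
0 0 0 0 0 0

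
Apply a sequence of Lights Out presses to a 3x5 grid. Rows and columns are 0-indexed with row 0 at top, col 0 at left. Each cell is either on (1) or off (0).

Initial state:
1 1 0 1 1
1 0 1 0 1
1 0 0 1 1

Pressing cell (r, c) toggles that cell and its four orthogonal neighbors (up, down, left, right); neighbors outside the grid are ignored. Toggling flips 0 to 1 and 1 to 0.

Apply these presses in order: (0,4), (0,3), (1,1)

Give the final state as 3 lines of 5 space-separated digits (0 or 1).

After press 1 at (0,4):
1 1 0 0 0
1 0 1 0 0
1 0 0 1 1

After press 2 at (0,3):
1 1 1 1 1
1 0 1 1 0
1 0 0 1 1

After press 3 at (1,1):
1 0 1 1 1
0 1 0 1 0
1 1 0 1 1

Answer: 1 0 1 1 1
0 1 0 1 0
1 1 0 1 1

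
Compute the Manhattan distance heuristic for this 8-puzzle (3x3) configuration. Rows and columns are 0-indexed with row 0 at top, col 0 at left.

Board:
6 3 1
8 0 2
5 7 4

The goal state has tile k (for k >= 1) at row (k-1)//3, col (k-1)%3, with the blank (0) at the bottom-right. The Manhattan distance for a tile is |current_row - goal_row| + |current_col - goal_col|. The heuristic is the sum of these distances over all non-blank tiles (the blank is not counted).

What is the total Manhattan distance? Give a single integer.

Tile 6: at (0,0), goal (1,2), distance |0-1|+|0-2| = 3
Tile 3: at (0,1), goal (0,2), distance |0-0|+|1-2| = 1
Tile 1: at (0,2), goal (0,0), distance |0-0|+|2-0| = 2
Tile 8: at (1,0), goal (2,1), distance |1-2|+|0-1| = 2
Tile 2: at (1,2), goal (0,1), distance |1-0|+|2-1| = 2
Tile 5: at (2,0), goal (1,1), distance |2-1|+|0-1| = 2
Tile 7: at (2,1), goal (2,0), distance |2-2|+|1-0| = 1
Tile 4: at (2,2), goal (1,0), distance |2-1|+|2-0| = 3
Sum: 3 + 1 + 2 + 2 + 2 + 2 + 1 + 3 = 16

Answer: 16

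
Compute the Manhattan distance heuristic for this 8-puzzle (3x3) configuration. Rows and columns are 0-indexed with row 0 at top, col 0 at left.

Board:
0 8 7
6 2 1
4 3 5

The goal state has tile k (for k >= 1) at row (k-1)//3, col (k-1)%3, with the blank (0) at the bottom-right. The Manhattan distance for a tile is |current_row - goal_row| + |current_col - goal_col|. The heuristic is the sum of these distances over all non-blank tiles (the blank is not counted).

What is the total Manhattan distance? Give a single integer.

Answer: 18

Derivation:
Tile 8: (0,1)->(2,1) = 2
Tile 7: (0,2)->(2,0) = 4
Tile 6: (1,0)->(1,2) = 2
Tile 2: (1,1)->(0,1) = 1
Tile 1: (1,2)->(0,0) = 3
Tile 4: (2,0)->(1,0) = 1
Tile 3: (2,1)->(0,2) = 3
Tile 5: (2,2)->(1,1) = 2
Sum: 2 + 4 + 2 + 1 + 3 + 1 + 3 + 2 = 18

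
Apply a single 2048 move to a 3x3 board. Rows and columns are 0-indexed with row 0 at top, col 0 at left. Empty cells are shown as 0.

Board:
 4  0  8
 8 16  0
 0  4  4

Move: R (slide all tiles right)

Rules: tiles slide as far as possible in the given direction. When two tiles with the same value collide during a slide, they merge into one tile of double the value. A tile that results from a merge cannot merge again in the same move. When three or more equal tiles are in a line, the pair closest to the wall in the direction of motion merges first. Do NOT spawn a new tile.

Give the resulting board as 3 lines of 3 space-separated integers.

Answer:  0  4  8
 0  8 16
 0  0  8

Derivation:
Slide right:
row 0: [4, 0, 8] -> [0, 4, 8]
row 1: [8, 16, 0] -> [0, 8, 16]
row 2: [0, 4, 4] -> [0, 0, 8]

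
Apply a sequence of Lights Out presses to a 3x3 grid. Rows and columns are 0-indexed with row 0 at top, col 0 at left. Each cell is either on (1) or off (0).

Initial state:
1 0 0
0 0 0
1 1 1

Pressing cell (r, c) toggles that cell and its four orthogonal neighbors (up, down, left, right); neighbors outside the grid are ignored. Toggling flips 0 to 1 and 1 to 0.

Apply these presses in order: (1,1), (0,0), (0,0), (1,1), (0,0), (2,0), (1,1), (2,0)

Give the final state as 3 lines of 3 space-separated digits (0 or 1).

After press 1 at (1,1):
1 1 0
1 1 1
1 0 1

After press 2 at (0,0):
0 0 0
0 1 1
1 0 1

After press 3 at (0,0):
1 1 0
1 1 1
1 0 1

After press 4 at (1,1):
1 0 0
0 0 0
1 1 1

After press 5 at (0,0):
0 1 0
1 0 0
1 1 1

After press 6 at (2,0):
0 1 0
0 0 0
0 0 1

After press 7 at (1,1):
0 0 0
1 1 1
0 1 1

After press 8 at (2,0):
0 0 0
0 1 1
1 0 1

Answer: 0 0 0
0 1 1
1 0 1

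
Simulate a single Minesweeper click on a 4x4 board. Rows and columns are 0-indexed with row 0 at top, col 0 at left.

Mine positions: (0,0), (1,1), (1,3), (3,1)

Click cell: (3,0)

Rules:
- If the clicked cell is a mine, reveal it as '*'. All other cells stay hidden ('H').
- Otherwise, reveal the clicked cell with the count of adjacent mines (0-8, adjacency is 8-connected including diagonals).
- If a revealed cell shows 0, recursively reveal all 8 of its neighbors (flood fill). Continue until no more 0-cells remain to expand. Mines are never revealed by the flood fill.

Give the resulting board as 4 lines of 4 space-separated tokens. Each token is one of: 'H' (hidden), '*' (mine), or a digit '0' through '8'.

H H H H
H H H H
H H H H
1 H H H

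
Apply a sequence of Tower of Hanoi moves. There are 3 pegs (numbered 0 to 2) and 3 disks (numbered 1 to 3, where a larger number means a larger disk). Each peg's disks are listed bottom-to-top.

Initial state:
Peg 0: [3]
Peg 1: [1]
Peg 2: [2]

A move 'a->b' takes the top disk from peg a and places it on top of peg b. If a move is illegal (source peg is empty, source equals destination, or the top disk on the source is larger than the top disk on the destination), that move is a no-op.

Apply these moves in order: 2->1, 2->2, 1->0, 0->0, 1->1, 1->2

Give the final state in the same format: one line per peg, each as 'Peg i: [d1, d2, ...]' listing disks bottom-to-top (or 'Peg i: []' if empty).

After move 1 (2->1):
Peg 0: [3]
Peg 1: [1]
Peg 2: [2]

After move 2 (2->2):
Peg 0: [3]
Peg 1: [1]
Peg 2: [2]

After move 3 (1->0):
Peg 0: [3, 1]
Peg 1: []
Peg 2: [2]

After move 4 (0->0):
Peg 0: [3, 1]
Peg 1: []
Peg 2: [2]

After move 5 (1->1):
Peg 0: [3, 1]
Peg 1: []
Peg 2: [2]

After move 6 (1->2):
Peg 0: [3, 1]
Peg 1: []
Peg 2: [2]

Answer: Peg 0: [3, 1]
Peg 1: []
Peg 2: [2]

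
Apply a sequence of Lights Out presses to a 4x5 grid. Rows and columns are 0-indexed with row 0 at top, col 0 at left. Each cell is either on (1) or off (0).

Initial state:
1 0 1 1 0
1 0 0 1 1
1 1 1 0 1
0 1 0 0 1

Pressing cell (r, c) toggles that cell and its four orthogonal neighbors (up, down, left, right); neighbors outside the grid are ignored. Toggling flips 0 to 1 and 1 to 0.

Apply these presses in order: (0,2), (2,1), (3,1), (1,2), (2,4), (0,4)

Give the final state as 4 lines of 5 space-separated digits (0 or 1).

After press 1 at (0,2):
1 1 0 0 0
1 0 1 1 1
1 1 1 0 1
0 1 0 0 1

After press 2 at (2,1):
1 1 0 0 0
1 1 1 1 1
0 0 0 0 1
0 0 0 0 1

After press 3 at (3,1):
1 1 0 0 0
1 1 1 1 1
0 1 0 0 1
1 1 1 0 1

After press 4 at (1,2):
1 1 1 0 0
1 0 0 0 1
0 1 1 0 1
1 1 1 0 1

After press 5 at (2,4):
1 1 1 0 0
1 0 0 0 0
0 1 1 1 0
1 1 1 0 0

After press 6 at (0,4):
1 1 1 1 1
1 0 0 0 1
0 1 1 1 0
1 1 1 0 0

Answer: 1 1 1 1 1
1 0 0 0 1
0 1 1 1 0
1 1 1 0 0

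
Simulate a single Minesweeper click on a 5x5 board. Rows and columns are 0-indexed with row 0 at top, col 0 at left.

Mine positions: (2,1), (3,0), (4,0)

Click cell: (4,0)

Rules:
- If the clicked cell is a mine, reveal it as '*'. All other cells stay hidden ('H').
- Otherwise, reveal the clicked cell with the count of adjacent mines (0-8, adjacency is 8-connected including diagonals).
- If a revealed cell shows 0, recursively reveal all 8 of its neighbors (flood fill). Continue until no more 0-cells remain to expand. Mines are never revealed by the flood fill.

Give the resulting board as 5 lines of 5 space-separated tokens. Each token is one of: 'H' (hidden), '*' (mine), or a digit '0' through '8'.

H H H H H
H H H H H
H H H H H
H H H H H
* H H H H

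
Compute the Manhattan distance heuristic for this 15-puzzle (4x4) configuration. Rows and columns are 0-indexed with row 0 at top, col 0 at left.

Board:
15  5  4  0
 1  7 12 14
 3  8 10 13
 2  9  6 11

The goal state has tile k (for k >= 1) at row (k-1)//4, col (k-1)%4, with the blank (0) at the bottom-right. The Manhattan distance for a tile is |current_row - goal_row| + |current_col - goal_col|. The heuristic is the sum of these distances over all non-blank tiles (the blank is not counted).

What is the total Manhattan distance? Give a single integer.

Tile 15: at (0,0), goal (3,2), distance |0-3|+|0-2| = 5
Tile 5: at (0,1), goal (1,0), distance |0-1|+|1-0| = 2
Tile 4: at (0,2), goal (0,3), distance |0-0|+|2-3| = 1
Tile 1: at (1,0), goal (0,0), distance |1-0|+|0-0| = 1
Tile 7: at (1,1), goal (1,2), distance |1-1|+|1-2| = 1
Tile 12: at (1,2), goal (2,3), distance |1-2|+|2-3| = 2
Tile 14: at (1,3), goal (3,1), distance |1-3|+|3-1| = 4
Tile 3: at (2,0), goal (0,2), distance |2-0|+|0-2| = 4
Tile 8: at (2,1), goal (1,3), distance |2-1|+|1-3| = 3
Tile 10: at (2,2), goal (2,1), distance |2-2|+|2-1| = 1
Tile 13: at (2,3), goal (3,0), distance |2-3|+|3-0| = 4
Tile 2: at (3,0), goal (0,1), distance |3-0|+|0-1| = 4
Tile 9: at (3,1), goal (2,0), distance |3-2|+|1-0| = 2
Tile 6: at (3,2), goal (1,1), distance |3-1|+|2-1| = 3
Tile 11: at (3,3), goal (2,2), distance |3-2|+|3-2| = 2
Sum: 5 + 2 + 1 + 1 + 1 + 2 + 4 + 4 + 3 + 1 + 4 + 4 + 2 + 3 + 2 = 39

Answer: 39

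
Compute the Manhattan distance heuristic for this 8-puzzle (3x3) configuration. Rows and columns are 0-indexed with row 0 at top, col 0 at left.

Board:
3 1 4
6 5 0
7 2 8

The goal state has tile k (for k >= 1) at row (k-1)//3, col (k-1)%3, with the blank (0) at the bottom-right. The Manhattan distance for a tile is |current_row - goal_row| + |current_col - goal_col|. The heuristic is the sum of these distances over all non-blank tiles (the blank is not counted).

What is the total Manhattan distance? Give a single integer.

Answer: 11

Derivation:
Tile 3: (0,0)->(0,2) = 2
Tile 1: (0,1)->(0,0) = 1
Tile 4: (0,2)->(1,0) = 3
Tile 6: (1,0)->(1,2) = 2
Tile 5: (1,1)->(1,1) = 0
Tile 7: (2,0)->(2,0) = 0
Tile 2: (2,1)->(0,1) = 2
Tile 8: (2,2)->(2,1) = 1
Sum: 2 + 1 + 3 + 2 + 0 + 0 + 2 + 1 = 11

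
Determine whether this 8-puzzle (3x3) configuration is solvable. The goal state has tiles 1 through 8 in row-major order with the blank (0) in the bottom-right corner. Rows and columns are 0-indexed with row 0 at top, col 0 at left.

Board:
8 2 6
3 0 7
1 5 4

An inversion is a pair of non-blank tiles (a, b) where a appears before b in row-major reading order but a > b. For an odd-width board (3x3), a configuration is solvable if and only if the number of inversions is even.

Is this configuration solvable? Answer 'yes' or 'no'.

Answer: no

Derivation:
Inversions (pairs i<j in row-major order where tile[i] > tile[j] > 0): 17
17 is odd, so the puzzle is not solvable.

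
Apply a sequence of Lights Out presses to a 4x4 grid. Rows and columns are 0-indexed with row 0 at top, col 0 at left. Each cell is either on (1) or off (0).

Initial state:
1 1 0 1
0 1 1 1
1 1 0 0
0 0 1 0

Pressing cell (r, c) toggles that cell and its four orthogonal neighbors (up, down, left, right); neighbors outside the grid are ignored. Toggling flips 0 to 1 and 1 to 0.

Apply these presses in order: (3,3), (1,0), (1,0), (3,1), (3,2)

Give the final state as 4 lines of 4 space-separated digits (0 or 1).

After press 1 at (3,3):
1 1 0 1
0 1 1 1
1 1 0 1
0 0 0 1

After press 2 at (1,0):
0 1 0 1
1 0 1 1
0 1 0 1
0 0 0 1

After press 3 at (1,0):
1 1 0 1
0 1 1 1
1 1 0 1
0 0 0 1

After press 4 at (3,1):
1 1 0 1
0 1 1 1
1 0 0 1
1 1 1 1

After press 5 at (3,2):
1 1 0 1
0 1 1 1
1 0 1 1
1 0 0 0

Answer: 1 1 0 1
0 1 1 1
1 0 1 1
1 0 0 0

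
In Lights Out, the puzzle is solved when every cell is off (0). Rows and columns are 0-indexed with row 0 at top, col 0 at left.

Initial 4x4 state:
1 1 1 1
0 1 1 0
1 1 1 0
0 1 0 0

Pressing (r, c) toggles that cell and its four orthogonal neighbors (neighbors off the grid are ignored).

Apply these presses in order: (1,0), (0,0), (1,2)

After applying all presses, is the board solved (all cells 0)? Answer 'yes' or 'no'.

Answer: no

Derivation:
After press 1 at (1,0):
0 1 1 1
1 0 1 0
0 1 1 0
0 1 0 0

After press 2 at (0,0):
1 0 1 1
0 0 1 0
0 1 1 0
0 1 0 0

After press 3 at (1,2):
1 0 0 1
0 1 0 1
0 1 0 0
0 1 0 0

Lights still on: 6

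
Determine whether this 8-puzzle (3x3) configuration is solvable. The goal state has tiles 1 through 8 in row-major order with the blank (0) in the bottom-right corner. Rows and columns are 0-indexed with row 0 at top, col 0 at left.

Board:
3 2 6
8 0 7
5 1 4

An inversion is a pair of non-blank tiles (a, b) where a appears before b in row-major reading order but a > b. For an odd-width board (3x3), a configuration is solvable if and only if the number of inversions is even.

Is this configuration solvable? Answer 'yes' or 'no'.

Answer: no

Derivation:
Inversions (pairs i<j in row-major order where tile[i] > tile[j] > 0): 15
15 is odd, so the puzzle is not solvable.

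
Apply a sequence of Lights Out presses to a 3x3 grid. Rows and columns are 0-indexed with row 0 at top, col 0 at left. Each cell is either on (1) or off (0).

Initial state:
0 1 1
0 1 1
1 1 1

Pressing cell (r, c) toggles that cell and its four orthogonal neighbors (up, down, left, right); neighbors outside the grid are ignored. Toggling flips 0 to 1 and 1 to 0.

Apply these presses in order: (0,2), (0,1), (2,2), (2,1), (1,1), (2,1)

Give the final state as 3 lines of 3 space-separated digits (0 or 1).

After press 1 at (0,2):
0 0 0
0 1 0
1 1 1

After press 2 at (0,1):
1 1 1
0 0 0
1 1 1

After press 3 at (2,2):
1 1 1
0 0 1
1 0 0

After press 4 at (2,1):
1 1 1
0 1 1
0 1 1

After press 5 at (1,1):
1 0 1
1 0 0
0 0 1

After press 6 at (2,1):
1 0 1
1 1 0
1 1 0

Answer: 1 0 1
1 1 0
1 1 0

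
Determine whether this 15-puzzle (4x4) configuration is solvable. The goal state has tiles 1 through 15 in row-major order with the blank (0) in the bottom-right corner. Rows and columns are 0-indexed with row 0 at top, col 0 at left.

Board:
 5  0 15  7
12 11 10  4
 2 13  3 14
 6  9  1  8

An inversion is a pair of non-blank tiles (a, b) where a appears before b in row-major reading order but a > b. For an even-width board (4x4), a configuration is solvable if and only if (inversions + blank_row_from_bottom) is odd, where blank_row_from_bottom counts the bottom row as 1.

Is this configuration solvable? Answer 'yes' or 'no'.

Inversions: 63
Blank is in row 0 (0-indexed from top), which is row 4 counting from the bottom (bottom = 1).
63 + 4 = 67, which is odd, so the puzzle is solvable.

Answer: yes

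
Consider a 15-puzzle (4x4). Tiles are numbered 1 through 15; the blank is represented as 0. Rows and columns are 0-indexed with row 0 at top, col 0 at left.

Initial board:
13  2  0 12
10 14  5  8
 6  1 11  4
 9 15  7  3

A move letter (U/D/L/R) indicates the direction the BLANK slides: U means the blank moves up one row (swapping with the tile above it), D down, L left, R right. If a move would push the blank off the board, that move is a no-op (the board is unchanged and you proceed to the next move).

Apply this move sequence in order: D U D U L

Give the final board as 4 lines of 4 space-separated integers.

After move 1 (D):
13  2  5 12
10 14  0  8
 6  1 11  4
 9 15  7  3

After move 2 (U):
13  2  0 12
10 14  5  8
 6  1 11  4
 9 15  7  3

After move 3 (D):
13  2  5 12
10 14  0  8
 6  1 11  4
 9 15  7  3

After move 4 (U):
13  2  0 12
10 14  5  8
 6  1 11  4
 9 15  7  3

After move 5 (L):
13  0  2 12
10 14  5  8
 6  1 11  4
 9 15  7  3

Answer: 13  0  2 12
10 14  5  8
 6  1 11  4
 9 15  7  3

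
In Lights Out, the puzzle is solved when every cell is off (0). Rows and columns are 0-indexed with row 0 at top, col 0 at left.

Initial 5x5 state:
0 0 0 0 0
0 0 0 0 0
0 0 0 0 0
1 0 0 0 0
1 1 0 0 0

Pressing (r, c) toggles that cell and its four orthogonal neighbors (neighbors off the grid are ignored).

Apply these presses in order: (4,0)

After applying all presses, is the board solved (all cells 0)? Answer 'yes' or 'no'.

Answer: yes

Derivation:
After press 1 at (4,0):
0 0 0 0 0
0 0 0 0 0
0 0 0 0 0
0 0 0 0 0
0 0 0 0 0

Lights still on: 0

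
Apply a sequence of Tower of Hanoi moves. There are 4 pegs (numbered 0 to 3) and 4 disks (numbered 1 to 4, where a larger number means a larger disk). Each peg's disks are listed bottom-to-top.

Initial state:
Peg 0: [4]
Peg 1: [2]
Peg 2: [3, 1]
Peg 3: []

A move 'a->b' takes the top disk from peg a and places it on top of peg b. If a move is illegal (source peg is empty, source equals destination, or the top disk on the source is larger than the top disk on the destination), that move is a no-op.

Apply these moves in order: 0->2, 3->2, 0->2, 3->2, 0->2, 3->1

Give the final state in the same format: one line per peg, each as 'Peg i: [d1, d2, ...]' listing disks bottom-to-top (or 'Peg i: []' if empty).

After move 1 (0->2):
Peg 0: [4]
Peg 1: [2]
Peg 2: [3, 1]
Peg 3: []

After move 2 (3->2):
Peg 0: [4]
Peg 1: [2]
Peg 2: [3, 1]
Peg 3: []

After move 3 (0->2):
Peg 0: [4]
Peg 1: [2]
Peg 2: [3, 1]
Peg 3: []

After move 4 (3->2):
Peg 0: [4]
Peg 1: [2]
Peg 2: [3, 1]
Peg 3: []

After move 5 (0->2):
Peg 0: [4]
Peg 1: [2]
Peg 2: [3, 1]
Peg 3: []

After move 6 (3->1):
Peg 0: [4]
Peg 1: [2]
Peg 2: [3, 1]
Peg 3: []

Answer: Peg 0: [4]
Peg 1: [2]
Peg 2: [3, 1]
Peg 3: []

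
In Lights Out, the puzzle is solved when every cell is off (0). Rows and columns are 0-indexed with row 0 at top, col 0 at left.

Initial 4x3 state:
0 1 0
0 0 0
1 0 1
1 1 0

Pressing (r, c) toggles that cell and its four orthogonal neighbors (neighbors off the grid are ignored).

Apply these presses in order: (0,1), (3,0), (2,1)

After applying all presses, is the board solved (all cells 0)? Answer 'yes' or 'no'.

Answer: no

Derivation:
After press 1 at (0,1):
1 0 1
0 1 0
1 0 1
1 1 0

After press 2 at (3,0):
1 0 1
0 1 0
0 0 1
0 0 0

After press 3 at (2,1):
1 0 1
0 0 0
1 1 0
0 1 0

Lights still on: 5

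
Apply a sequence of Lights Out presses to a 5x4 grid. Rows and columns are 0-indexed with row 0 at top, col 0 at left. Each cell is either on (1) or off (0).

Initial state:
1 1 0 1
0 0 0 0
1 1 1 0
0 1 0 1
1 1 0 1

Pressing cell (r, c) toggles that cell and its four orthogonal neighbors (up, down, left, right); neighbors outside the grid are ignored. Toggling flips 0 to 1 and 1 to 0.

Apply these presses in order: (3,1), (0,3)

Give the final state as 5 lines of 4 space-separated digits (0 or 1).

Answer: 1 1 1 0
0 0 0 1
1 0 1 0
1 0 1 1
1 0 0 1

Derivation:
After press 1 at (3,1):
1 1 0 1
0 0 0 0
1 0 1 0
1 0 1 1
1 0 0 1

After press 2 at (0,3):
1 1 1 0
0 0 0 1
1 0 1 0
1 0 1 1
1 0 0 1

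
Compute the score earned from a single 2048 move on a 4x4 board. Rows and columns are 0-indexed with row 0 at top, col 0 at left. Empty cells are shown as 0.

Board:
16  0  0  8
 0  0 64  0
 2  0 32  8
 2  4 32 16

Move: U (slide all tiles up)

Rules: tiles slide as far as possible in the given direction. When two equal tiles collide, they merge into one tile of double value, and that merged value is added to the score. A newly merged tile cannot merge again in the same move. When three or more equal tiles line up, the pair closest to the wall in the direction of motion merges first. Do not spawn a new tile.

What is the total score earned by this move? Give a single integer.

Answer: 84

Derivation:
Slide up:
col 0: [16, 0, 2, 2] -> [16, 4, 0, 0]  score +4 (running 4)
col 1: [0, 0, 0, 4] -> [4, 0, 0, 0]  score +0 (running 4)
col 2: [0, 64, 32, 32] -> [64, 64, 0, 0]  score +64 (running 68)
col 3: [8, 0, 8, 16] -> [16, 16, 0, 0]  score +16 (running 84)
Board after move:
16  4 64 16
 4  0 64 16
 0  0  0  0
 0  0  0  0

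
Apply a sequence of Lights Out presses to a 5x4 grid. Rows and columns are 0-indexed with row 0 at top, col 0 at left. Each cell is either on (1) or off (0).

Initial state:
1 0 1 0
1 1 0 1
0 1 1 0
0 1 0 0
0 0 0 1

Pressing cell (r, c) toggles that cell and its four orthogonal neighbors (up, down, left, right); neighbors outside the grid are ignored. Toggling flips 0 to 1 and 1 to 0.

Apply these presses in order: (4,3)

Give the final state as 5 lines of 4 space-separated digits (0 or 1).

After press 1 at (4,3):
1 0 1 0
1 1 0 1
0 1 1 0
0 1 0 1
0 0 1 0

Answer: 1 0 1 0
1 1 0 1
0 1 1 0
0 1 0 1
0 0 1 0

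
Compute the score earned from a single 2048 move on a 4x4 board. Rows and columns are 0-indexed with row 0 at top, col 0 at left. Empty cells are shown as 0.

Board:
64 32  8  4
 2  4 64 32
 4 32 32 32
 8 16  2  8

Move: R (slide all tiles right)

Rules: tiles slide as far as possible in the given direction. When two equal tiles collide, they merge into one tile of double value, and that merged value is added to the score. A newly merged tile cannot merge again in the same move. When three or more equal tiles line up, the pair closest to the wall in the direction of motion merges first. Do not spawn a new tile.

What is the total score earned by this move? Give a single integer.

Answer: 64

Derivation:
Slide right:
row 0: [64, 32, 8, 4] -> [64, 32, 8, 4]  score +0 (running 0)
row 1: [2, 4, 64, 32] -> [2, 4, 64, 32]  score +0 (running 0)
row 2: [4, 32, 32, 32] -> [0, 4, 32, 64]  score +64 (running 64)
row 3: [8, 16, 2, 8] -> [8, 16, 2, 8]  score +0 (running 64)
Board after move:
64 32  8  4
 2  4 64 32
 0  4 32 64
 8 16  2  8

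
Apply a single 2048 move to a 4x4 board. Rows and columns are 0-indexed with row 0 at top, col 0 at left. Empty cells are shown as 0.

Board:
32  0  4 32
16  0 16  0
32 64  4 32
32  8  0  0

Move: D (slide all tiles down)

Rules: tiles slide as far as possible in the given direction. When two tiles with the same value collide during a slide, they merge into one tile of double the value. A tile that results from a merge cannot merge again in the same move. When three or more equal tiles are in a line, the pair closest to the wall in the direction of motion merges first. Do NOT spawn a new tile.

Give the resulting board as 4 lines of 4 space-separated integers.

Answer:  0  0  0  0
32  0  4  0
16 64 16  0
64  8  4 64

Derivation:
Slide down:
col 0: [32, 16, 32, 32] -> [0, 32, 16, 64]
col 1: [0, 0, 64, 8] -> [0, 0, 64, 8]
col 2: [4, 16, 4, 0] -> [0, 4, 16, 4]
col 3: [32, 0, 32, 0] -> [0, 0, 0, 64]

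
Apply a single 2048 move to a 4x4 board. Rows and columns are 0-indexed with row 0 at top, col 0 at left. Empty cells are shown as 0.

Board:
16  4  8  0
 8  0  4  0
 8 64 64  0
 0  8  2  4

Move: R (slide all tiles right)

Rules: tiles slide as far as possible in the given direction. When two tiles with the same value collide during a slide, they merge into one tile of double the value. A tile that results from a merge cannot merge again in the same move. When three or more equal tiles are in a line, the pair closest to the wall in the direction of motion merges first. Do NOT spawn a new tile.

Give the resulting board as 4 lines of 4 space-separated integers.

Answer:   0  16   4   8
  0   0   8   4
  0   0   8 128
  0   8   2   4

Derivation:
Slide right:
row 0: [16, 4, 8, 0] -> [0, 16, 4, 8]
row 1: [8, 0, 4, 0] -> [0, 0, 8, 4]
row 2: [8, 64, 64, 0] -> [0, 0, 8, 128]
row 3: [0, 8, 2, 4] -> [0, 8, 2, 4]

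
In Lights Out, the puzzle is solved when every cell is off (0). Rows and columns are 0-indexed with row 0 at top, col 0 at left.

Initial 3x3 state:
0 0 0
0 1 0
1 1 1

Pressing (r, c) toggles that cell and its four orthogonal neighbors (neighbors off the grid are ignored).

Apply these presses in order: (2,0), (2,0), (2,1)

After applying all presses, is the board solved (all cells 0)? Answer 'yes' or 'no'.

After press 1 at (2,0):
0 0 0
1 1 0
0 0 1

After press 2 at (2,0):
0 0 0
0 1 0
1 1 1

After press 3 at (2,1):
0 0 0
0 0 0
0 0 0

Lights still on: 0

Answer: yes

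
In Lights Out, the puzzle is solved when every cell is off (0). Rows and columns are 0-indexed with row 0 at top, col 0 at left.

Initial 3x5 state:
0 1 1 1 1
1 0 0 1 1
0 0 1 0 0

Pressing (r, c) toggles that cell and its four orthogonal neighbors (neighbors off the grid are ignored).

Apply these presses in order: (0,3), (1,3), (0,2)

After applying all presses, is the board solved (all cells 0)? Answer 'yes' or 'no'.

Answer: no

Derivation:
After press 1 at (0,3):
0 1 0 0 0
1 0 0 0 1
0 0 1 0 0

After press 2 at (1,3):
0 1 0 1 0
1 0 1 1 0
0 0 1 1 0

After press 3 at (0,2):
0 0 1 0 0
1 0 0 1 0
0 0 1 1 0

Lights still on: 5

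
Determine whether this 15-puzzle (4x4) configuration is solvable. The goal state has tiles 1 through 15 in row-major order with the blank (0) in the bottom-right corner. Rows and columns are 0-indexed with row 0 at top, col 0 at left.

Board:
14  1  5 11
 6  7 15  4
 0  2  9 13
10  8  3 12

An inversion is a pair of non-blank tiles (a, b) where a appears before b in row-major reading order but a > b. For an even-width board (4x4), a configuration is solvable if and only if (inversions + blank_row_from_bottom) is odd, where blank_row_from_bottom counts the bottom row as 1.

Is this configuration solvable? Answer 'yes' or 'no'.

Inversions: 49
Blank is in row 2 (0-indexed from top), which is row 2 counting from the bottom (bottom = 1).
49 + 2 = 51, which is odd, so the puzzle is solvable.

Answer: yes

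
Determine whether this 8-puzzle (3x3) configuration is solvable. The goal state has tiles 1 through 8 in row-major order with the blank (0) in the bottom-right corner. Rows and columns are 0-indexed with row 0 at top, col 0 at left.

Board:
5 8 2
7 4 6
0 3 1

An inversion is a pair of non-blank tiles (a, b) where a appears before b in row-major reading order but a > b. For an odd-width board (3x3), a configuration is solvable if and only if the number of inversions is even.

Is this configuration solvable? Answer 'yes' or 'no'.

Inversions (pairs i<j in row-major order where tile[i] > tile[j] > 0): 20
20 is even, so the puzzle is solvable.

Answer: yes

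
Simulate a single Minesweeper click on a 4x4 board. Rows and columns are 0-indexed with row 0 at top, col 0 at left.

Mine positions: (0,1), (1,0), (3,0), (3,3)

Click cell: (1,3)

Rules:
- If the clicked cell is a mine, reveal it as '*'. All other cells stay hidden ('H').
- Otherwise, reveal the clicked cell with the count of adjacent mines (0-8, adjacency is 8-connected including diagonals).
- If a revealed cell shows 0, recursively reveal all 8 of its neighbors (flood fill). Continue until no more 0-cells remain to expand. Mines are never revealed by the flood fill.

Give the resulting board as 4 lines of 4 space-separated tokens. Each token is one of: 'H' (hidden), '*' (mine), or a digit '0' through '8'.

H H 1 0
H H 1 0
H H 1 1
H H H H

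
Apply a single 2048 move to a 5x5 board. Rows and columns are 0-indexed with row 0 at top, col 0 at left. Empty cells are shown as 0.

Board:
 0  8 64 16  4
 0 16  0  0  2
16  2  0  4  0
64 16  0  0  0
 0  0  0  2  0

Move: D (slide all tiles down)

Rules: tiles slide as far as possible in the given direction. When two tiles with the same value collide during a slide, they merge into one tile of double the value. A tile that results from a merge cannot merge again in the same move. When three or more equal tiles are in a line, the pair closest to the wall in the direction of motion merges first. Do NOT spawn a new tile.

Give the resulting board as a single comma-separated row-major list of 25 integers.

Answer: 0, 0, 0, 0, 0, 0, 8, 0, 0, 0, 0, 16, 0, 16, 0, 16, 2, 0, 4, 4, 64, 16, 64, 2, 2

Derivation:
Slide down:
col 0: [0, 0, 16, 64, 0] -> [0, 0, 0, 16, 64]
col 1: [8, 16, 2, 16, 0] -> [0, 8, 16, 2, 16]
col 2: [64, 0, 0, 0, 0] -> [0, 0, 0, 0, 64]
col 3: [16, 0, 4, 0, 2] -> [0, 0, 16, 4, 2]
col 4: [4, 2, 0, 0, 0] -> [0, 0, 0, 4, 2]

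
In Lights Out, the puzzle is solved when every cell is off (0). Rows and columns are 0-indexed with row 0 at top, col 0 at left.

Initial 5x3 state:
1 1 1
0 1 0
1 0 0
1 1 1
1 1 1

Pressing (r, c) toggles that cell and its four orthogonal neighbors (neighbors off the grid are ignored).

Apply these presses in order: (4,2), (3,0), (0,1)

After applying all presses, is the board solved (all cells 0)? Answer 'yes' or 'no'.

After press 1 at (4,2):
1 1 1
0 1 0
1 0 0
1 1 0
1 0 0

After press 2 at (3,0):
1 1 1
0 1 0
0 0 0
0 0 0
0 0 0

After press 3 at (0,1):
0 0 0
0 0 0
0 0 0
0 0 0
0 0 0

Lights still on: 0

Answer: yes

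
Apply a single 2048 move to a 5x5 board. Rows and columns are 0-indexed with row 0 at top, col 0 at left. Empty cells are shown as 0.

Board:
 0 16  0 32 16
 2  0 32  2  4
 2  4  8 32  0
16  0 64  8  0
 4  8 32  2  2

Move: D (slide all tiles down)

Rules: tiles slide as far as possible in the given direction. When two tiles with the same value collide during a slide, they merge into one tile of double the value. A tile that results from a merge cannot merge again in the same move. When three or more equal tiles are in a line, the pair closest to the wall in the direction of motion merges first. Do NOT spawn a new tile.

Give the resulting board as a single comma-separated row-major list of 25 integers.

Answer: 0, 0, 0, 32, 0, 0, 0, 32, 2, 0, 4, 16, 8, 32, 16, 16, 4, 64, 8, 4, 4, 8, 32, 2, 2

Derivation:
Slide down:
col 0: [0, 2, 2, 16, 4] -> [0, 0, 4, 16, 4]
col 1: [16, 0, 4, 0, 8] -> [0, 0, 16, 4, 8]
col 2: [0, 32, 8, 64, 32] -> [0, 32, 8, 64, 32]
col 3: [32, 2, 32, 8, 2] -> [32, 2, 32, 8, 2]
col 4: [16, 4, 0, 0, 2] -> [0, 0, 16, 4, 2]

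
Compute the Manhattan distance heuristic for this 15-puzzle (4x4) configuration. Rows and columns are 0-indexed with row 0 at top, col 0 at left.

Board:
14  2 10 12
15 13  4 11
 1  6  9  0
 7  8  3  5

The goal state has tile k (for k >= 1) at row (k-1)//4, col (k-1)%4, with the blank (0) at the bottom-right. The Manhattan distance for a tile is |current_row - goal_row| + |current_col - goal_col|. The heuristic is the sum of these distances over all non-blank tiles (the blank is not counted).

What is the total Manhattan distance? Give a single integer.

Tile 14: at (0,0), goal (3,1), distance |0-3|+|0-1| = 4
Tile 2: at (0,1), goal (0,1), distance |0-0|+|1-1| = 0
Tile 10: at (0,2), goal (2,1), distance |0-2|+|2-1| = 3
Tile 12: at (0,3), goal (2,3), distance |0-2|+|3-3| = 2
Tile 15: at (1,0), goal (3,2), distance |1-3|+|0-2| = 4
Tile 13: at (1,1), goal (3,0), distance |1-3|+|1-0| = 3
Tile 4: at (1,2), goal (0,3), distance |1-0|+|2-3| = 2
Tile 11: at (1,3), goal (2,2), distance |1-2|+|3-2| = 2
Tile 1: at (2,0), goal (0,0), distance |2-0|+|0-0| = 2
Tile 6: at (2,1), goal (1,1), distance |2-1|+|1-1| = 1
Tile 9: at (2,2), goal (2,0), distance |2-2|+|2-0| = 2
Tile 7: at (3,0), goal (1,2), distance |3-1|+|0-2| = 4
Tile 8: at (3,1), goal (1,3), distance |3-1|+|1-3| = 4
Tile 3: at (3,2), goal (0,2), distance |3-0|+|2-2| = 3
Tile 5: at (3,3), goal (1,0), distance |3-1|+|3-0| = 5
Sum: 4 + 0 + 3 + 2 + 4 + 3 + 2 + 2 + 2 + 1 + 2 + 4 + 4 + 3 + 5 = 41

Answer: 41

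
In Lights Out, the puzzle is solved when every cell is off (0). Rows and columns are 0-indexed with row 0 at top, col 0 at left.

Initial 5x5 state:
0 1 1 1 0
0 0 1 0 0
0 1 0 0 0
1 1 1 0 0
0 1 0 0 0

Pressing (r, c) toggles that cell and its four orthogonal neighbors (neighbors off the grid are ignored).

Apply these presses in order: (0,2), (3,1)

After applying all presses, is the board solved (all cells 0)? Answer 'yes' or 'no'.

After press 1 at (0,2):
0 0 0 0 0
0 0 0 0 0
0 1 0 0 0
1 1 1 0 0
0 1 0 0 0

After press 2 at (3,1):
0 0 0 0 0
0 0 0 0 0
0 0 0 0 0
0 0 0 0 0
0 0 0 0 0

Lights still on: 0

Answer: yes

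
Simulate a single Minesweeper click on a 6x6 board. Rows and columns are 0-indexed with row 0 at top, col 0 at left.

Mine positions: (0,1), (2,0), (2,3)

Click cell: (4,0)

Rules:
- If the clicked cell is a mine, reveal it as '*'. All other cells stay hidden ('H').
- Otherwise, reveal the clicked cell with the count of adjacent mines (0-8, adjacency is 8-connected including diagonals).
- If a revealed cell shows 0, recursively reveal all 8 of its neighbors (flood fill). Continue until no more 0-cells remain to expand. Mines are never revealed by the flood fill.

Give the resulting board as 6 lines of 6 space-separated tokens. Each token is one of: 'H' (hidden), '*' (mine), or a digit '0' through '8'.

H H 1 0 0 0
H H 2 1 1 0
H H H H 1 0
1 1 1 1 1 0
0 0 0 0 0 0
0 0 0 0 0 0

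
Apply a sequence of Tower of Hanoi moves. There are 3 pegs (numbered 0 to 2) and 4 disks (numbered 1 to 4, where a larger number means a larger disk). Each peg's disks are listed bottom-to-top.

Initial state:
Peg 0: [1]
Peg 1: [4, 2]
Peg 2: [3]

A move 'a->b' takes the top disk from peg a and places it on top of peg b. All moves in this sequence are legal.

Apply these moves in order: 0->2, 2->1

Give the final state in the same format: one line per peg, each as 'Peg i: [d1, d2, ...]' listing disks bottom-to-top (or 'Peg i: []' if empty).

Answer: Peg 0: []
Peg 1: [4, 2, 1]
Peg 2: [3]

Derivation:
After move 1 (0->2):
Peg 0: []
Peg 1: [4, 2]
Peg 2: [3, 1]

After move 2 (2->1):
Peg 0: []
Peg 1: [4, 2, 1]
Peg 2: [3]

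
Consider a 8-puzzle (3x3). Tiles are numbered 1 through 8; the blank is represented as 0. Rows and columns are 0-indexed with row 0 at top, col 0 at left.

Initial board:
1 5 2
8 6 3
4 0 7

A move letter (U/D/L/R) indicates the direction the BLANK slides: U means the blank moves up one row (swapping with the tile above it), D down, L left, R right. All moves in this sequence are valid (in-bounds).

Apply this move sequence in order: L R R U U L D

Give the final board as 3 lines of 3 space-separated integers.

After move 1 (L):
1 5 2
8 6 3
0 4 7

After move 2 (R):
1 5 2
8 6 3
4 0 7

After move 3 (R):
1 5 2
8 6 3
4 7 0

After move 4 (U):
1 5 2
8 6 0
4 7 3

After move 5 (U):
1 5 0
8 6 2
4 7 3

After move 6 (L):
1 0 5
8 6 2
4 7 3

After move 7 (D):
1 6 5
8 0 2
4 7 3

Answer: 1 6 5
8 0 2
4 7 3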